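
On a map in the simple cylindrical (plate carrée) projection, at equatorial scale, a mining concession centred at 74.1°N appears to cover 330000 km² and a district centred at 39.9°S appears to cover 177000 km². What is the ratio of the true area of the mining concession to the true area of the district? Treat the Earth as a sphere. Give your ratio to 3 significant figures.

On the plate carrée, areal scale = h·k = 1 × sec φ, so true area = apparent × cos φ.
True area of mining concession: 330000 × cos(74.1°) = 330000 × 0.2740 = 90410 km².
True area of district: 177000 × cos(39.9°) = 177000 × 0.7672 = 135800 km².
Ratio = 90410 / 135800 ≈ 0.666.

0.666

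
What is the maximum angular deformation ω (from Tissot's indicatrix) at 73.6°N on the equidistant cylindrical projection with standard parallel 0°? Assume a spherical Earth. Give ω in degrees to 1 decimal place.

68.1°

For the equirectangular projection with φ₀ = 0 (plate carrée), h = 1 along meridians and k = sec φ along parallels.
At 73.6°: h = 1.000, k = 3.542; principal scales a = 3.542, b = 1.000.
sin(ω/2) = (a − b)/(a + b) = 2.542/4.542 = 0.5596, so ω = 2 arcsin(0.5596) ≈ 68.1°.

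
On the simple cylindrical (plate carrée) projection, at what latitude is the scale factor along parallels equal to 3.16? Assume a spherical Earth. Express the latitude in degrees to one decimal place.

Plate carrée: h = 1, k = sec φ along parallels.
sec φ = 3.16  ⇒  cos φ = 0.3165  ⇒  φ ≈ 71.6°.

71.6°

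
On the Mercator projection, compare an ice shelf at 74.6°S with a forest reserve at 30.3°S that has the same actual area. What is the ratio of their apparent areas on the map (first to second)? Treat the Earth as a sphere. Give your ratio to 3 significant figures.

10.6

Mercator areal scale is sec²φ.
At 74.6°: sec²(74.6°) = 1/0.2656² = 14.18.
At 30.3°: sec²(30.3°) = 1/0.8634² = 1.341.
Ratio = 14.18/1.341 = cos²(30.3°)/cos²(74.6°) ≈ 10.6.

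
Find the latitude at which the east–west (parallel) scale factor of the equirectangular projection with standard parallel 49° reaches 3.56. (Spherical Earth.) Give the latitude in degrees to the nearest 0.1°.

With standard parallel φ₀ = 49°, the equirectangular projection gives x = Rλ cos φ₀, y = Rφ, so h = 1 and k = cos 49° / cos φ.
k = cos φ₀ / cos φ = 3.56  ⇒  cos φ = cos 49° / 3.56 = 0.1843.
φ = arccos(0.1843) ≈ 79.4°.

79.4°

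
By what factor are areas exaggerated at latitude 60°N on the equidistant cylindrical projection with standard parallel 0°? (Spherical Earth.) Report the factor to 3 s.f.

2.00

Plate carrée maps x = Rλ, y = Rφ. The meridian scale is h = 1 and the parallel scale is k = 1/cos φ = sec φ.
Areal scale = h·k = 1 × sec φ; at 60°, h = 1.000, k = 2.000, so h·k = 2.000.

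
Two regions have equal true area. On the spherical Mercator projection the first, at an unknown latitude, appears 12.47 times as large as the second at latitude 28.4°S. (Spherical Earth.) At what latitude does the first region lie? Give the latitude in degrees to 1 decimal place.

75.6°

Mercator areal scale is sec²φ, so apparent-area ratio = sec²φ₁ / sec²φ₂ = cos²φ₂ / cos²φ₁.
cos²φ₂ / cos²φ₁ = 12.47  ⇒  cos φ₁ = cos 28.4° / √12.47 = 0.8796/3.531 = 0.2491.
φ₁ = arccos(0.2491) ≈ 75.6°.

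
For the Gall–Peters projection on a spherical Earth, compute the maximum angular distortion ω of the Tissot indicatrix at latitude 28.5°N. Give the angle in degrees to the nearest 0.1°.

Gall–Peters is a cylindrical equal-area projection with standard parallels at ±45°. For cylindrical equal-area with standard parallel φ₀, h = cos φ / cos φ₀ and k = cos φ₀ / cos φ, so h·k = 1.
At 28.5°: h = 1.243, k = 0.8046; principal scales a = 1.243, b = 0.8046.
sin(ω/2) = (a − b)/(a + b) = 0.4382/2.047 = 0.2140, so ω = 2 arcsin(0.2140) ≈ 24.7°.

24.7°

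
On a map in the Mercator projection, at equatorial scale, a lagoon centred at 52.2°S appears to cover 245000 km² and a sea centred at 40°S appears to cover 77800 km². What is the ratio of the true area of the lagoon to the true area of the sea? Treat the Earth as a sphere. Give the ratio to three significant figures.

2.02

Since Mercator area scale is 1/cos²φ, the true area equals the apparent area multiplied by cos²φ.
True area of lagoon: 245000 × cos²(52.2°) = 245000 × 0.3757 = 92040 km².
True area of sea: 77800 × cos²(40°) = 77800 × 0.5868 = 45650 km².
Ratio = 92040 / 45650 ≈ 2.02.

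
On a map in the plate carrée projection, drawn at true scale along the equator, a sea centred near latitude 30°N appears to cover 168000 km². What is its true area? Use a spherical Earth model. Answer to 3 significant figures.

145000 km²

In the plate carrée (x = Rλ, y = Rφ), meridians are true-scale (h = 1) and parallels are stretched by k = sec φ.
Areal scale = h·k = 1 × sec φ; at 30°, h = 1.000, k = 1.155, so h·k = 1.155.
True area = apparent / (areal scale) = 168000 / 1.155 ≈ 145000 km².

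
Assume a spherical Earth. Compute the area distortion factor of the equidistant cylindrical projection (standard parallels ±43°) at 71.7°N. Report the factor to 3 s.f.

In the equirectangular projection with standard parallel φ₀ = 43° (x = Rλ cos φ₀, y = Rφ), meridians are true-scale (h = 1) and the parallel scale is k = cos φ₀ / cos φ.
Areal scale = h·k = 1 × cos φ₀ / cos φ; at 71.7°, h = 1.000, k = 2.329, so h·k = 2.329.

2.33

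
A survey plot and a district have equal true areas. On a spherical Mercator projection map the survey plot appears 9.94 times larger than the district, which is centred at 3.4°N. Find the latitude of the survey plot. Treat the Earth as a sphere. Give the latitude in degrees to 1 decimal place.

71.5°

On Mercator, (apparent₁)/(apparent₂) = sec²φ₁ / sec²φ₂ when true areas are equal.
cos²φ₂ / cos²φ₁ = 9.94  ⇒  cos φ₁ = cos 3.4° / √9.94 = 0.9982/3.153 = 0.3166.
φ₁ = arccos(0.3166) ≈ 71.5°.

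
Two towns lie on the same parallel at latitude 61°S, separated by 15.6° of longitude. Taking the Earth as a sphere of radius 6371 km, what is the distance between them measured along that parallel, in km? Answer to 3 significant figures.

841 km

Arc length along a parallel = R cos φ · Δλ (with Δλ in radians).
= 6371 × cos 61° × (15.6° × π/180) = 6371 × 0.4848 × 0.2723 ≈ 841 km.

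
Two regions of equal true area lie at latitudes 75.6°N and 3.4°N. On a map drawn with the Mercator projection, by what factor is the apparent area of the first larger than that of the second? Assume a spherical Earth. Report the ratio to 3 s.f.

16.1

Mercator areal scale is sec²φ.
At 75.6°: sec²(75.6°) = 1/0.2487² = 16.17.
At 3.4°: sec²(3.4°) = 1/0.9982² = 1.004.
Ratio = 16.17/1.004 = cos²(3.4°)/cos²(75.6°) ≈ 16.1.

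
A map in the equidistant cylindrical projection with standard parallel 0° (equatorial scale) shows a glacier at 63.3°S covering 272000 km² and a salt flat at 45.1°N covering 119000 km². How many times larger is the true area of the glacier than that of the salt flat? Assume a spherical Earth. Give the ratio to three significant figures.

1.45

On the plate carrée, areal scale = h·k = 1 × sec φ, so true area = apparent × cos φ.
True area of glacier: 272000 × cos(63.3°) = 272000 × 0.4493 = 122200 km².
True area of salt flat: 119000 × cos(45.1°) = 119000 × 0.7059 = 84000 km².
Ratio = 122200 / 84000 ≈ 1.45.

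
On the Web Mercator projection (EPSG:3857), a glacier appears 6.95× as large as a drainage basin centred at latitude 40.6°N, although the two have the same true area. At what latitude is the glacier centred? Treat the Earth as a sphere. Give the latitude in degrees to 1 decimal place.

73.3°

Mercator areal scale is sec²φ, so apparent-area ratio = sec²φ₁ / sec²φ₂ = cos²φ₂ / cos²φ₁.
cos²φ₂ / cos²φ₁ = 6.95  ⇒  cos φ₁ = cos 40.6° / √6.95 = 0.7593/2.636 = 0.2880.
φ₁ = arccos(0.2880) ≈ 73.3°.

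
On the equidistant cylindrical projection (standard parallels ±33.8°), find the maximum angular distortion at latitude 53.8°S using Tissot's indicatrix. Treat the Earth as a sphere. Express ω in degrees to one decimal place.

19.5°

The equidistant cylindrical projection with φ₀ = 33.8° has h = 1 (meridians true) and k = cos φ₀ / cos φ along parallels.
At 53.8°: h = 1.000, k = 1.407; principal scales a = 1.407, b = 1.000.
sin(ω/2) = (a − b)/(a + b) = 0.4070/2.407 = 0.1691, so ω = 2 arcsin(0.1691) ≈ 19.5°.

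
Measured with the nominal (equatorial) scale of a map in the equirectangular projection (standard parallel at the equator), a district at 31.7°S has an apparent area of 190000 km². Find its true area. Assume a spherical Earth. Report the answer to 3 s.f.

162000 km²

In the plate carrée (x = Rλ, y = Rφ), meridians are true-scale (h = 1) and parallels are stretched by k = sec φ.
Areal scale = h·k = 1 × sec φ; at 31.7°, h = 1.000, k = 1.175, so h·k = 1.175.
True area = apparent / (areal scale) = 190000 / 1.175 ≈ 162000 km².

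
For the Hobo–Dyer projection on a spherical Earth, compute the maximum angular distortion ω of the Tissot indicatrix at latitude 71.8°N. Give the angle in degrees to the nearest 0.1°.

The Hobo–Dyer projection is cylindrical equal-area with φ₀ = 37.5°. For cylindrical equal-area with standard parallel φ₀, h = cos φ / cos φ₀ and k = cos φ₀ / cos φ, so h·k = 1.
At 71.8°: h = 0.3937, k = 2.540; principal scales a = 2.540, b = 0.3937.
sin(ω/2) = (a − b)/(a + b) = 2.146/2.934 = 0.7316, so ω = 2 arcsin(0.7316) ≈ 94.0°.

94.0°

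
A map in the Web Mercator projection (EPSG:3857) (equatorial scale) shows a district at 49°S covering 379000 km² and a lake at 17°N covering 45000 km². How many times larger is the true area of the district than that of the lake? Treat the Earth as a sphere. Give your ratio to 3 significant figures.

Since Mercator area scale is 1/cos²φ, the true area equals the apparent area multiplied by cos²φ.
True area of district: 379000 × cos²(49°) = 379000 × 0.4304 = 163100 km².
True area of lake: 45000 × cos²(17°) = 45000 × 0.9145 = 41150 km².
Ratio = 163100 / 41150 ≈ 3.96.

3.96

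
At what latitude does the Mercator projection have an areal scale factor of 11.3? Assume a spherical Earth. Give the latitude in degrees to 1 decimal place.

72.7°

Mercator areal scale is sec²φ.
sec²φ = 11.3  ⇒  cos²φ = 0.08850  ⇒  cos φ = 0.2975.
φ = arccos(0.2975) ≈ 72.7°.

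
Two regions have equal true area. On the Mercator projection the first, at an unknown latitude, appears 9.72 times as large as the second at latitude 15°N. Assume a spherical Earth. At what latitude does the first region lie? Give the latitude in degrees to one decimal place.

On Mercator, (apparent₁)/(apparent₂) = sec²φ₁ / sec²φ₂ when true areas are equal.
cos²φ₂ / cos²φ₁ = 9.72  ⇒  cos φ₁ = cos 15° / √9.72 = 0.9659/3.118 = 0.3098.
φ₁ = arccos(0.3098) ≈ 72.0°.

72.0°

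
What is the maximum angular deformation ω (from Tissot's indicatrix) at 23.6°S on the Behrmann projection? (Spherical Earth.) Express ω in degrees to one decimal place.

6.5°

The Behrmann projection is cylindrical equal-area with φ₀ = 30°. A cylindrical equal-area projection with standard parallel φ₀ has meridian scale h = cos φ / cos φ₀ and parallel scale k = cos φ₀ / cos φ (so areas are preserved, h·k = 1).
At 23.6°: h = 1.058, k = 0.9451; principal scales a = 1.058, b = 0.9451.
sin(ω/2) = (a − b)/(a + b) = 0.1131/2.003 = 0.05644, so ω = 2 arcsin(0.05644) ≈ 6.5°.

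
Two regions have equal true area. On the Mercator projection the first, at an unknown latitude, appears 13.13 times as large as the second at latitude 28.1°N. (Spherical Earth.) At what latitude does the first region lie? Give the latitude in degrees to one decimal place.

75.9°

For equal true areas on Mercator, apparent areas scale as sec²φ, so the ratio is cos²φ₂ / cos²φ₁.
cos²φ₂ / cos²φ₁ = 13.13  ⇒  cos φ₁ = cos 28.1° / √13.13 = 0.8821/3.624 = 0.2434.
φ₁ = arccos(0.2434) ≈ 75.9°.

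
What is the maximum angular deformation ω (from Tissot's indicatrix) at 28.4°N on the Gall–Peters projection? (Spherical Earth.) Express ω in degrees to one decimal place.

The Gall–Peters projection is cylindrical equal-area with φ₀ = 45°. Cylindrical equal-area (φ₀ = 45°): h = cos φ / cos 45° along meridians, k = cos 45° / cos φ along parallels; h·k = 1.
At 28.4°: h = 1.244, k = 0.8039; principal scales a = 1.244, b = 0.8039.
sin(ω/2) = (a − b)/(a + b) = 0.4402/2.048 = 0.2149, so ω = 2 arcsin(0.2149) ≈ 24.8°.

24.8°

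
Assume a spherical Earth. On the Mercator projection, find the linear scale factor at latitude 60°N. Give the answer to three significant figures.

Mercator is conformal, so the point scale is isotropic: h = k = sec φ = 1/cos φ.
k = 1/cos 60° = 1/0.5000 = 2.000.

2.00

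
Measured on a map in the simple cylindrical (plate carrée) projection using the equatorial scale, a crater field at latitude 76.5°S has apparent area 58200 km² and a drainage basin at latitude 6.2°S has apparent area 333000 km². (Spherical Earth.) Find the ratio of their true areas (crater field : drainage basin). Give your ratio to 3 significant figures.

On the plate carrée, areal scale = h·k = 1 × sec φ, so true area = apparent × cos φ.
True area of crater field: 58200 × cos(76.5°) = 58200 × 0.2334 = 13590 km².
True area of drainage basin: 333000 × cos(6.2°) = 333000 × 0.9942 = 331100 km².
Ratio = 13590 / 331100 ≈ 0.0410.

0.0410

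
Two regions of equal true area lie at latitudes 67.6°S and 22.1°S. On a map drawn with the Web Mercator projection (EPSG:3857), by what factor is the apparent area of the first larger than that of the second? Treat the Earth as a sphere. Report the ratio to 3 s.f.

On Mercator, area is exaggerated by sec²φ = 1/cos²φ.
At 67.6°: sec²(67.6°) = 1/0.3811² = 6.886.
At 22.1°: sec²(22.1°) = 1/0.9265² = 1.165.
Ratio = 6.886/1.165 = cos²(22.1°)/cos²(67.6°) ≈ 5.91.

5.91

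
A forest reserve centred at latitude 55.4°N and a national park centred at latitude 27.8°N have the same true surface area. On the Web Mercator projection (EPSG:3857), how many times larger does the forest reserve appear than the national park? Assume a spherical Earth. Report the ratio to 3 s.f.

2.43

Mercator areal scale is sec²φ.
At 55.4°: sec²(55.4°) = 1/0.5678² = 3.101.
At 27.8°: sec²(27.8°) = 1/0.8846² = 1.278.
Ratio = 3.101/1.278 = cos²(27.8°)/cos²(55.4°) ≈ 2.43.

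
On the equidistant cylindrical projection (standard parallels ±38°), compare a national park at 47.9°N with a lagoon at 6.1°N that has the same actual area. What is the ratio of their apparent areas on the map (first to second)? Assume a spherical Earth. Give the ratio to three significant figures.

1.48

With standard parallel φ₀ = 38°, the equirectangular projection gives x = Rλ cos φ₀, y = Rφ, so h = 1 and k = cos 38° / cos φ.
Areal scale at 47.9°: h·k = 1.000 × 1.175 = 1.175.
Areal scale at 6.1°: h·k = 1.000 × 0.7925 = 0.7925.
Ratio = 1.175/0.7925 ≈ 1.48.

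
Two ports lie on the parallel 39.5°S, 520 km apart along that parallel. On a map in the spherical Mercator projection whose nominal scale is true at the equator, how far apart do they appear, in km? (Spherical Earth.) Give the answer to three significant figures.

For Mercator, h = k = sec φ (a conformal cylindrical projection has a single point scale, 1/cos φ).
Along the parallel, k = sec 39.5° = 1/0.7716 = 1.296.
Map distance = 520 × 1.296 ≈ 674 km.

674 km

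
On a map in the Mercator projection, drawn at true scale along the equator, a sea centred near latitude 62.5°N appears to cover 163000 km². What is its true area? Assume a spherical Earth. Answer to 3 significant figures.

The Mercator projection is conformal; its linear scale factor is the same in every direction and equals sec φ = 1/cos φ.
Areal scale = k² = sec²φ = 1/cos²(62.5°) = 1/0.4617² = 4.690.
True area = apparent / (areal scale) = 163000 / 4.690 ≈ 34800 km².

34800 km²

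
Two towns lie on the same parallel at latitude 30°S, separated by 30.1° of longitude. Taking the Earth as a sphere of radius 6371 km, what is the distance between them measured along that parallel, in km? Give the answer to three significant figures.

2900 km

Arc length along a parallel = R cos φ · Δλ (with Δλ in radians).
= 6371 × cos 30° × (30.1° × π/180) = 6371 × 0.8660 × 0.5253 ≈ 2900 km.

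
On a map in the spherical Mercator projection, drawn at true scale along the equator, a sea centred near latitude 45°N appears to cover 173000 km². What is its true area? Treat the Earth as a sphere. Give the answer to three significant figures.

86500 km²

Mercator is conformal, so the point scale is isotropic: h = k = sec φ = 1/cos φ.
Areal scale = k² = sec²φ = 1/cos²(45°) = 1/0.7071² = 2.000.
True area = apparent / (areal scale) = 173000 / 2.000 ≈ 86500 km².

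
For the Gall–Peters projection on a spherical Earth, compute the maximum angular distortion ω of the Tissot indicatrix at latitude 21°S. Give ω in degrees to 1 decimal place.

The Gall–Peters projection is cylindrical equal-area with φ₀ = 45°. For cylindrical equal-area with standard parallel φ₀, h = cos φ / cos φ₀ and k = cos φ₀ / cos φ, so h·k = 1.
At 21°: h = 1.320, k = 0.7574; principal scales a = 1.320, b = 0.7574.
sin(ω/2) = (a − b)/(a + b) = 0.5629/2.078 = 0.2709, so ω = 2 arcsin(0.2709) ≈ 31.4°.

31.4°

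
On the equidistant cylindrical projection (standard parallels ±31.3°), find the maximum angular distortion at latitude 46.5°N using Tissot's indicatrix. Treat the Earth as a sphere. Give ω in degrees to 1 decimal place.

12.4°

In the equirectangular projection with standard parallel φ₀ = 31.3° (x = Rλ cos φ₀, y = Rφ), meridians are true-scale (h = 1) and the parallel scale is k = cos φ₀ / cos φ.
At 46.5°: h = 1.000, k = 1.241; principal scales a = 1.241, b = 1.000.
sin(ω/2) = (a − b)/(a + b) = 0.2413/2.241 = 0.1077, so ω = 2 arcsin(0.1077) ≈ 12.4°.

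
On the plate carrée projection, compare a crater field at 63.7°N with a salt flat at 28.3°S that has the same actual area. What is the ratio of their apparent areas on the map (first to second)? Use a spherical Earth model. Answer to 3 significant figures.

1.99

In the plate carrée (x = Rλ, y = Rφ), meridians are true-scale (h = 1) and parallels are stretched by k = sec φ.
Areal scale at 63.7°: h·k = 1.000 × 2.257 = 2.257.
Areal scale at 28.3°: h·k = 1.000 × 1.136 = 1.136.
Ratio = 2.257/1.136 ≈ 1.99.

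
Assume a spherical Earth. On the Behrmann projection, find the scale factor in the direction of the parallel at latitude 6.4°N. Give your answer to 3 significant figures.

Behrmann is a cylindrical equal-area projection with standard parallels at ±30°. A cylindrical equal-area projection with standard parallel φ₀ has meridian scale h = cos φ / cos φ₀ and parallel scale k = cos φ₀ / cos φ (so areas are preserved, h·k = 1).
k = cos 30° / cos 6.4° = 0.8660/0.9938 = 0.8715.

0.871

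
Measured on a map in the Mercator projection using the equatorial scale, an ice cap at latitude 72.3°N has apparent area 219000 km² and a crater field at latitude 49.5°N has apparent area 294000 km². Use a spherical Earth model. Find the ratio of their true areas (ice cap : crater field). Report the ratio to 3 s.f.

Mercator's areal exaggeration is sec²φ; hence true area = (apparent area) · cos²φ.
True area of ice cap: 219000 × cos²(72.3°) = 219000 × 0.09244 = 20240 km².
True area of crater field: 294000 × cos²(49.5°) = 294000 × 0.4218 = 124000 km².
Ratio = 20240 / 124000 ≈ 0.163.

0.163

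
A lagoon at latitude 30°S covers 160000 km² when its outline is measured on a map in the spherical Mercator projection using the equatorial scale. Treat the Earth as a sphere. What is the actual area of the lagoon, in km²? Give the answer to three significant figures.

120000 km²

For Mercator, h = k = sec φ (a conformal cylindrical projection has a single point scale, 1/cos φ).
Areal scale = k² = sec²φ = 1/cos²(30°) = 1/0.8660² = 1.333.
True area = apparent / (areal scale) = 160000 / 1.333 ≈ 120000 km².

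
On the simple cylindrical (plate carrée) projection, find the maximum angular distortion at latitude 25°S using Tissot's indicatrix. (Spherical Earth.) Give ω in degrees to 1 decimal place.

For the equirectangular projection with φ₀ = 0 (plate carrée), h = 1 along meridians and k = sec φ along parallels.
At 25°: h = 1.000, k = 1.103; principal scales a = 1.103, b = 1.000.
sin(ω/2) = (a − b)/(a + b) = 0.1034/2.103 = 0.04915, so ω = 2 arcsin(0.04915) ≈ 5.6°.

5.6°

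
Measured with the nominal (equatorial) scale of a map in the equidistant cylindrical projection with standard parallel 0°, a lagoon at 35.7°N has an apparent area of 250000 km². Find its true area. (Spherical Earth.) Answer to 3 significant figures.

For the equirectangular projection with φ₀ = 0 (plate carrée), h = 1 along meridians and k = sec φ along parallels.
Areal scale = h·k = 1 × sec φ; at 35.7°, h = 1.000, k = 1.231, so h·k = 1.231.
True area = apparent / (areal scale) = 250000 / 1.231 ≈ 203000 km².

203000 km²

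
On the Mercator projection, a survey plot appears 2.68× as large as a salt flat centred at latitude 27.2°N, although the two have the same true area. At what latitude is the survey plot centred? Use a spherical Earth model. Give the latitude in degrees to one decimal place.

57.1°

Mercator areal scale is sec²φ, so apparent-area ratio = sec²φ₁ / sec²φ₂ = cos²φ₂ / cos²φ₁.
cos²φ₂ / cos²φ₁ = 2.68  ⇒  cos φ₁ = cos 27.2° / √2.68 = 0.8894/1.637 = 0.5433.
φ₁ = arccos(0.5433) ≈ 57.1°.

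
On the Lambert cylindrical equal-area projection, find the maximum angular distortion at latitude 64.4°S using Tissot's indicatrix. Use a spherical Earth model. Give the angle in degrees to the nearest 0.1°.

The Lambert cylindrical equal-area projection is the cylindrical equal-area projection with its standard parallel at the equator (φ₀ = 0). Cylindrical equal-area (φ₀ = 0°): h = cos φ / cos 0° along meridians, k = cos 0° / cos φ along parallels; h·k = 1.
At 64.4°: h = 0.4321, k = 2.314; principal scales a = 2.314, b = 0.4321.
sin(ω/2) = (a − b)/(a + b) = 1.882/2.746 = 0.6853, so ω = 2 arcsin(0.6853) ≈ 86.5°.

86.5°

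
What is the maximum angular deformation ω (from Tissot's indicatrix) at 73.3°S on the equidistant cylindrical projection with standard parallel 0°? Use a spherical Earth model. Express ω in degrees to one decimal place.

67.2°

For the equirectangular projection with φ₀ = 0 (plate carrée), h = 1 along meridians and k = sec φ along parallels.
At 73.3°: h = 1.000, k = 3.480; principal scales a = 3.480, b = 1.000.
sin(ω/2) = (a − b)/(a + b) = 2.480/4.480 = 0.5536, so ω = 2 arcsin(0.5536) ≈ 67.2°.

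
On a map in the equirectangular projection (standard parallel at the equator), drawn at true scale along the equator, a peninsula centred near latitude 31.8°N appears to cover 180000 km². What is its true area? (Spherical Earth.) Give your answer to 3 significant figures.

153000 km²

In the plate carrée (x = Rλ, y = Rφ), meridians are true-scale (h = 1) and parallels are stretched by k = sec φ.
Areal scale = h·k = 1 × sec φ; at 31.8°, h = 1.000, k = 1.177, so h·k = 1.177.
True area = apparent / (areal scale) = 180000 / 1.177 ≈ 153000 km².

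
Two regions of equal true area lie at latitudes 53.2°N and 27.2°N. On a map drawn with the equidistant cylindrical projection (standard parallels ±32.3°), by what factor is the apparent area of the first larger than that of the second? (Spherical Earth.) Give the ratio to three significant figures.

1.48

With standard parallel φ₀ = 32.3°, the equirectangular projection gives x = Rλ cos φ₀, y = Rφ, so h = 1 and k = cos 32.3° / cos φ.
Areal scale at 53.2°: h·k = 1.000 × 1.411 = 1.411.
Areal scale at 27.2°: h·k = 1.000 × 0.9504 = 0.9504.
Ratio = 1.411/0.9504 ≈ 1.48.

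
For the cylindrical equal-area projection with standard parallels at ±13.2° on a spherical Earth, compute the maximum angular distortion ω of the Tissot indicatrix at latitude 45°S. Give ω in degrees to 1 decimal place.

For cylindrical equal-area with standard parallel φ₀, h = cos φ / cos φ₀ and k = cos φ₀ / cos φ, so h·k = 1.
At 45°: h = 0.7263, k = 1.377; principal scales a = 1.377, b = 0.7263.
sin(ω/2) = (a − b)/(a + b) = 0.6506/2.103 = 0.3093, so ω = 2 arcsin(0.3093) ≈ 36.0°.

36.0°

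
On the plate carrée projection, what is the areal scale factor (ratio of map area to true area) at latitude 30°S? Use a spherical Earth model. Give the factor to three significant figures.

1.15

In the plate carrée (x = Rλ, y = Rφ), meridians are true-scale (h = 1) and parallels are stretched by k = sec φ.
Areal scale = h·k = 1 × sec φ; at 30°, h = 1.000, k = 1.155, so h·k = 1.155.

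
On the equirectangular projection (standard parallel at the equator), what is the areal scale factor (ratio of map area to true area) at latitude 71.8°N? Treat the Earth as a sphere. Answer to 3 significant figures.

In the plate carrée (x = Rλ, y = Rφ), meridians are true-scale (h = 1) and parallels are stretched by k = sec φ.
Areal scale = h·k = 1 × sec φ; at 71.8°, h = 1.000, k = 3.202, so h·k = 3.202.

3.20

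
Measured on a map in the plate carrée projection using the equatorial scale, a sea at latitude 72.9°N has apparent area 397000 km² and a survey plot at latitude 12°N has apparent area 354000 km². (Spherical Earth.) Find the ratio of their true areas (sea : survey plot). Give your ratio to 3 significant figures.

On the plate carrée, areal scale = h·k = 1 × sec φ, so true area = apparent × cos φ.
True area of sea: 397000 × cos(72.9°) = 397000 × 0.2940 = 116700 km².
True area of survey plot: 354000 × cos(12°) = 354000 × 0.9781 = 346300 km².
Ratio = 116700 / 346300 ≈ 0.337.

0.337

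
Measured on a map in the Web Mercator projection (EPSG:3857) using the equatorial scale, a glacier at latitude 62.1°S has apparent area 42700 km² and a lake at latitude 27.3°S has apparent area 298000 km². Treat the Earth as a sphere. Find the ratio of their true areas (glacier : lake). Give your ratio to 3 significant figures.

0.0397

On Mercator the areal scale is sec²φ, so true area = apparent × cos²φ.
True area of glacier: 42700 × cos²(62.1°) = 42700 × 0.2190 = 9350 km².
True area of lake: 298000 × cos²(27.3°) = 298000 × 0.7896 = 235300 km².
Ratio = 9350 / 235300 ≈ 0.0397.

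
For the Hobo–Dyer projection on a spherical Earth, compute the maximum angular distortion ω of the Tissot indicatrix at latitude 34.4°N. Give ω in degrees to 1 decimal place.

Hobo–Dyer is a cylindrical equal-area projection with standard parallels at ±37.5°. For cylindrical equal-area with standard parallel φ₀, h = cos φ / cos φ₀ and k = cos φ₀ / cos φ, so h·k = 1.
At 34.4°: h = 1.040, k = 0.9615; principal scales a = 1.040, b = 0.9615.
sin(ω/2) = (a − b)/(a + b) = 0.07852/2.002 = 0.03923, so ω = 2 arcsin(0.03923) ≈ 4.5°.

4.5°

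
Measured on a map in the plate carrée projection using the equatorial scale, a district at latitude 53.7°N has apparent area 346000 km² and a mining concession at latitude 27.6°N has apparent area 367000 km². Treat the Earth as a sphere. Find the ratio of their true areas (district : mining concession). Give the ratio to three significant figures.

0.630

On the plate carrée, areal scale = h·k = 1 × sec φ, so true area = apparent × cos φ.
True area of district: 346000 × cos(53.7°) = 346000 × 0.5920 = 204800 km².
True area of mining concession: 367000 × cos(27.6°) = 367000 × 0.8862 = 325200 km².
Ratio = 204800 / 325200 ≈ 0.630.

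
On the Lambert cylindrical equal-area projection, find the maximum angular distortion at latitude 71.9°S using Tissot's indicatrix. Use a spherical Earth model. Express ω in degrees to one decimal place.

111.0°

The Lambert cylindrical equal-area projection is the cylindrical equal-area projection with its standard parallel at the equator (φ₀ = 0). Cylindrical equal-area (φ₀ = 0°): h = cos φ / cos 0° along meridians, k = cos 0° / cos φ along parallels; h·k = 1.
At 71.9°: h = 0.3107, k = 3.219; principal scales a = 3.219, b = 0.3107.
sin(ω/2) = (a − b)/(a + b) = 2.908/3.529 = 0.8240, so ω = 2 arcsin(0.8240) ≈ 111.0°.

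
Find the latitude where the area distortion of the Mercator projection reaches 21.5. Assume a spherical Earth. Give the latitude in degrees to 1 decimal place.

77.5°

Mercator areal scale is sec²φ.
sec²φ = 21.5  ⇒  cos²φ = 0.04651  ⇒  cos φ = 0.2157.
φ = arccos(0.2157) ≈ 77.5°.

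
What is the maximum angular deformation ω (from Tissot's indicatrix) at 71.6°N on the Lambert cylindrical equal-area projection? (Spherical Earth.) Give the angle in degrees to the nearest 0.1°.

109.9°

The Lambert cylindrical equal-area projection is the cylindrical equal-area projection with its standard parallel at the equator (φ₀ = 0). For cylindrical equal-area with standard parallel φ₀, h = cos φ / cos φ₀ and k = cos φ₀ / cos φ, so h·k = 1.
At 71.6°: h = 0.3156, k = 3.168; principal scales a = 3.168, b = 0.3156.
sin(ω/2) = (a − b)/(a + b) = 2.852/3.484 = 0.8188, so ω = 2 arcsin(0.8188) ≈ 109.9°.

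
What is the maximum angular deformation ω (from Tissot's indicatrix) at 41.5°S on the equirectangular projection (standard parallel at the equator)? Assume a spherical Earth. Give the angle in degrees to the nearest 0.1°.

In the plate carrée (x = Rλ, y = Rφ), meridians are true-scale (h = 1) and parallels are stretched by k = sec φ.
At 41.5°: h = 1.000, k = 1.335; principal scales a = 1.335, b = 1.000.
sin(ω/2) = (a − b)/(a + b) = 0.3352/2.335 = 0.1435, so ω = 2 arcsin(0.1435) ≈ 16.5°.

16.5°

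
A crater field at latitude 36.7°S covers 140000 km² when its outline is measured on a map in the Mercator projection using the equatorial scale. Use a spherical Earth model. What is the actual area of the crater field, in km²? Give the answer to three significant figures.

90000 km²

Mercator is conformal, so the point scale is isotropic: h = k = sec φ = 1/cos φ.
Areal scale = k² = sec²φ = 1/cos²(36.7°) = 1/0.8018² = 1.556.
True area = apparent / (areal scale) = 140000 / 1.556 ≈ 90000 km².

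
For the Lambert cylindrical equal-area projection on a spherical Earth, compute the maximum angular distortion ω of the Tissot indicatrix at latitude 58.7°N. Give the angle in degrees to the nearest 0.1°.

70.2°

The Lambert cylindrical equal-area projection is the cylindrical equal-area projection with its standard parallel at the equator (φ₀ = 0). For cylindrical equal-area with standard parallel φ₀, h = cos φ / cos φ₀ and k = cos φ₀ / cos φ, so h·k = 1.
At 58.7°: h = 0.5195, k = 1.925; principal scales a = 1.925, b = 0.5195.
sin(ω/2) = (a − b)/(a + b) = 1.405/2.444 = 0.5749, so ω = 2 arcsin(0.5749) ≈ 70.2°.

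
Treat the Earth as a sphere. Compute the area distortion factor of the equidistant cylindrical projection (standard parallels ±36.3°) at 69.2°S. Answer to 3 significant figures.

2.27

In the equirectangular projection with standard parallel φ₀ = 36.3° (x = Rλ cos φ₀, y = Rφ), meridians are true-scale (h = 1) and the parallel scale is k = cos φ₀ / cos φ.
Areal scale = h·k = 1 × cos φ₀ / cos φ; at 69.2°, h = 1.000, k = 2.270, so h·k = 2.270.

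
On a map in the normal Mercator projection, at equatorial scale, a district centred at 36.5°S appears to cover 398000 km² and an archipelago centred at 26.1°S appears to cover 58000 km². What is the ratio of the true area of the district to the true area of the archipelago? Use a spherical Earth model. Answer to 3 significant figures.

Since Mercator area scale is 1/cos²φ, the true area equals the apparent area multiplied by cos²φ.
True area of district: 398000 × cos²(36.5°) = 398000 × 0.6462 = 257200 km².
True area of archipelago: 58000 × cos²(26.1°) = 58000 × 0.8065 = 46770 km².
Ratio = 257200 / 46770 ≈ 5.50.

5.50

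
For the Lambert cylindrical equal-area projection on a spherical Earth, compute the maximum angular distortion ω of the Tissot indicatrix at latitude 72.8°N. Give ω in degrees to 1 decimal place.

114.1°

The Lambert cylindrical equal-area projection is the cylindrical equal-area projection with its standard parallel at the equator (φ₀ = 0). Cylindrical equal-area (φ₀ = 0°): h = cos φ / cos 0° along meridians, k = cos 0° / cos φ along parallels; h·k = 1.
At 72.8°: h = 0.2957, k = 3.382; principal scales a = 3.382, b = 0.2957.
sin(ω/2) = (a − b)/(a + b) = 3.086/3.677 = 0.8392, so ω = 2 arcsin(0.8392) ≈ 114.1°.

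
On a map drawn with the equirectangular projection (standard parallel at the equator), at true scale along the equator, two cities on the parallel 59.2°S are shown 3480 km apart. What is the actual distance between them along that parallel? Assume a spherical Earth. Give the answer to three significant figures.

1780 km

In the plate carrée (x = Rλ, y = Rφ), meridians are true-scale (h = 1) and parallels are stretched by k = sec φ.
Along the parallel at 59.2°, map distances are exaggerated by k = sec 59.2° = 1.953.
True distance = 3480 / 1.953 = 3480 × cos 59.2° ≈ 1780 km.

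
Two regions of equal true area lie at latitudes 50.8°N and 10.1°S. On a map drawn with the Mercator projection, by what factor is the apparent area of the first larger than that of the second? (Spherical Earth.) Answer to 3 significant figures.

2.43

Mercator areal scale is sec²φ.
At 50.8°: sec²(50.8°) = 1/0.6320² = 2.503.
At 10.1°: sec²(10.1°) = 1/0.9845² = 1.032.
Ratio = 2.503/1.032 = cos²(10.1°)/cos²(50.8°) ≈ 2.43.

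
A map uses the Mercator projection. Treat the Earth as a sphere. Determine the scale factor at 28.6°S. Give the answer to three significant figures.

For Mercator, h = k = sec φ (a conformal cylindrical projection has a single point scale, 1/cos φ).
k = 1/cos 28.6° = 1/0.8780 = 1.139.

1.14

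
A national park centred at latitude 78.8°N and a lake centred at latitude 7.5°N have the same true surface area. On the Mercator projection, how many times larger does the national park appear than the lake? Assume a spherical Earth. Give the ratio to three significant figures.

On Mercator, area is exaggerated by sec²φ = 1/cos²φ.
At 78.8°: sec²(78.8°) = 1/0.1942² = 26.51.
At 7.5°: sec²(7.5°) = 1/0.9914² = 1.017.
Ratio = 26.51/1.017 = cos²(7.5°)/cos²(78.8°) ≈ 26.1.

26.1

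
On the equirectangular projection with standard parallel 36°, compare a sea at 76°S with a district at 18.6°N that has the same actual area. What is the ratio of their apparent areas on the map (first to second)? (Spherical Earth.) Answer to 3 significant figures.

With standard parallel φ₀ = 36°, the equirectangular projection gives x = Rλ cos φ₀, y = Rφ, so h = 1 and k = cos 36° / cos φ.
Areal scale at 76°: h·k = 1.000 × 3.344 = 3.344.
Areal scale at 18.6°: h·k = 1.000 × 0.8536 = 0.8536.
Ratio = 3.344/0.8536 ≈ 3.92.

3.92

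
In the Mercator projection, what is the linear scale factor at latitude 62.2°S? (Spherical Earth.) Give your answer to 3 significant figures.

For Mercator, h = k = sec φ (a conformal cylindrical projection has a single point scale, 1/cos φ).
k = 1/cos 62.2° = 1/0.4664 = 2.144.

2.14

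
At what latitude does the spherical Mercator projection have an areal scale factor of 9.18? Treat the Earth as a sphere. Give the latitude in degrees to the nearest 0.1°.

70.7°

Mercator areal scale is sec²φ.
sec²φ = 9.18  ⇒  cos²φ = 0.1089  ⇒  cos φ = 0.3300.
φ = arccos(0.3300) ≈ 70.7°.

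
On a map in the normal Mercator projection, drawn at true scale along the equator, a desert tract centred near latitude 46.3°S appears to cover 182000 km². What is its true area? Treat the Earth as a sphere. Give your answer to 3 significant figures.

The Mercator projection is conformal; its linear scale factor is the same in every direction and equals sec φ = 1/cos φ.
Areal scale = k² = sec²φ = 1/cos²(46.3°) = 1/0.6909² = 2.095.
True area = apparent / (areal scale) = 182000 / 2.095 ≈ 86900 km².

86900 km²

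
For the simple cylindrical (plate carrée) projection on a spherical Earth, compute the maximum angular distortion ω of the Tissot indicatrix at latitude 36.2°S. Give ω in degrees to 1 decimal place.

12.3°

In the plate carrée (x = Rλ, y = Rφ), meridians are true-scale (h = 1) and parallels are stretched by k = sec φ.
At 36.2°: h = 1.000, k = 1.239; principal scales a = 1.239, b = 1.000.
sin(ω/2) = (a − b)/(a + b) = 0.2392/2.239 = 0.1068, so ω = 2 arcsin(0.1068) ≈ 12.3°.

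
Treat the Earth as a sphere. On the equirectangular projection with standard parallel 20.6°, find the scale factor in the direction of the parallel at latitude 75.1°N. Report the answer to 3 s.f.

3.64

In the equirectangular projection with standard parallel φ₀ = 20.6° (x = Rλ cos φ₀, y = Rφ), meridians are true-scale (h = 1) and the parallel scale is k = cos φ₀ / cos φ.
k = cos 20.6° / cos 75.1° = 0.9361/0.2571 = 3.640.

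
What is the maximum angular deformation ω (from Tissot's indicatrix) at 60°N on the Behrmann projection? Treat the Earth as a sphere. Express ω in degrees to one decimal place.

The Behrmann projection is cylindrical equal-area with φ₀ = 30°. For cylindrical equal-area with standard parallel φ₀, h = cos φ / cos φ₀ and k = cos φ₀ / cos φ, so h·k = 1.
At 60°: h = 0.5774, k = 1.732; principal scales a = 1.732, b = 0.5774.
sin(ω/2) = (a − b)/(a + b) = 1.155/2.309 = 0.5000, so ω = 2 arcsin(0.5000) ≈ 60.0°.

60.0°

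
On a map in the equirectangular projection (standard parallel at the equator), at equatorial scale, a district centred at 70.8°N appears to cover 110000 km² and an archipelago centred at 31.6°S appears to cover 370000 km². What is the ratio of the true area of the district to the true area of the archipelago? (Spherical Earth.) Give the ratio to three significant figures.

Plate carrée has h = 1 and k = sec φ, giving areal scale sec φ; true area = (apparent area) · cos φ.
True area of district: 110000 × cos(70.8°) = 110000 × 0.3289 = 36180 km².
True area of archipelago: 370000 × cos(31.6°) = 370000 × 0.8517 = 315100 km².
Ratio = 36180 / 315100 ≈ 0.115.

0.115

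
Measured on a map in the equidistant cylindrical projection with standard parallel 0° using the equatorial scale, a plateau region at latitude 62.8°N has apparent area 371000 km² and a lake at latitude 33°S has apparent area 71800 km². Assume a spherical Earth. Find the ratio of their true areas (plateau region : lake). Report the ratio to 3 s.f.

2.82

Plate carrée has h = 1 and k = sec φ, giving areal scale sec φ; true area = (apparent area) · cos φ.
True area of plateau region: 371000 × cos(62.8°) = 371000 × 0.4571 = 169600 km².
True area of lake: 71800 × cos(33°) = 71800 × 0.8387 = 60220 km².
Ratio = 169600 / 60220 ≈ 2.82.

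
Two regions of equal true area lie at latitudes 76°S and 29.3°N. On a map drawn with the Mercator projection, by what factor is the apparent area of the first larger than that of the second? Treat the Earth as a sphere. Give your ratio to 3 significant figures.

Mercator areal scale is sec²φ.
At 76°: sec²(76°) = 1/0.2419² = 17.09.
At 29.3°: sec²(29.3°) = 1/0.8721² = 1.315.
Ratio = 17.09/1.315 = cos²(29.3°)/cos²(76°) ≈ 13.0.

13.0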